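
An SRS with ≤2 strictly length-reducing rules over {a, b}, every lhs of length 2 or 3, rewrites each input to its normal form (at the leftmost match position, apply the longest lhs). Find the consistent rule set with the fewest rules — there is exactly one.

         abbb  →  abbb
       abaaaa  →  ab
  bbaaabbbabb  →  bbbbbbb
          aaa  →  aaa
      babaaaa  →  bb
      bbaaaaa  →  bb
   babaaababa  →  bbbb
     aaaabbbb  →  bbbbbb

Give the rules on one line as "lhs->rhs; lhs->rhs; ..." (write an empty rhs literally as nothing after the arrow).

  | abbb
  | abaaaa => abaaa => abaa => aba => ab
  | bbaaabbbabb => bbaabbbabb => bbabbbabb => bbbbbabb => bbbbbbb
  | aaa

aab->bb; ba->b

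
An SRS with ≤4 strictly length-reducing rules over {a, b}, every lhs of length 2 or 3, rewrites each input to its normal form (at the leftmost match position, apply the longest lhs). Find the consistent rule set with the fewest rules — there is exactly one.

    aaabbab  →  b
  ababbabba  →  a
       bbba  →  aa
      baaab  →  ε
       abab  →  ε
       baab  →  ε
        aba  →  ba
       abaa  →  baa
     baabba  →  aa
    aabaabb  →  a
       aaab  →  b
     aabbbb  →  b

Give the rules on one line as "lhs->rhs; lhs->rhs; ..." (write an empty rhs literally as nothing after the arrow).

ab->b; bb->; bbb->a

  | aaabbab => aabbab => abbab => bbab => ab => b
  | ababbabba => babbabba => bbbabba => aabba => abba => bba => a
  | bbba => aa
  | baaab => baab => bab => bb => ε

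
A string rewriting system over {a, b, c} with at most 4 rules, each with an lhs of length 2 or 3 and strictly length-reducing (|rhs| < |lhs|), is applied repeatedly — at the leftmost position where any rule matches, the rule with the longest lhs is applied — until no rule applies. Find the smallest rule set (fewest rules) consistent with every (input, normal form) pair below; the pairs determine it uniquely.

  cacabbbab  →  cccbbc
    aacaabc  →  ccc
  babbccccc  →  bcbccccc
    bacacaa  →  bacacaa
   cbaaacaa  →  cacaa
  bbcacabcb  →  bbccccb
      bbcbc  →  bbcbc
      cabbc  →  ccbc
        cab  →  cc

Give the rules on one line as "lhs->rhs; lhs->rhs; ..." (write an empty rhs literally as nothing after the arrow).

ab->c; acc->cc; baa->

  | cacabbbab => caccbbab => cccbbab => cccbbc
  | aacaabc => aacacc => aaccc => accc => ccc
  | babbccccc => bcbccccc
  | bacacaa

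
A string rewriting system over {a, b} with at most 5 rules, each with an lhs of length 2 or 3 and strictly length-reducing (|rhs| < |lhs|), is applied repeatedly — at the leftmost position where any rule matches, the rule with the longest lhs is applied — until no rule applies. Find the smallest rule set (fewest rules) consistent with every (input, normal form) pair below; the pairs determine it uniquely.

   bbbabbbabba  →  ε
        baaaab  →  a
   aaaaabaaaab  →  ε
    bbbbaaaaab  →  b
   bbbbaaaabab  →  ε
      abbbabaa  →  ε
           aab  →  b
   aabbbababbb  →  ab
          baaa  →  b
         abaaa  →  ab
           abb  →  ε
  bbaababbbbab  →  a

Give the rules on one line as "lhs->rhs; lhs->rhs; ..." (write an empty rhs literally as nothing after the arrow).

aa->; ba->b; bb->a; bba->a

  | bbbabbbabba => ababbbabba => abbbbabba => aabbabba => bbabba => abba => aa => ε
  | baaaab => baaab => baab => bab => bb => a
  | aaaaabaaaab => aaabaaaab => abaaaab => abaaab => abaab => abab => abb => aa => ε
  | bbbbaaaaab => abbaaaaab => aaaaaab => aaaab => aab => b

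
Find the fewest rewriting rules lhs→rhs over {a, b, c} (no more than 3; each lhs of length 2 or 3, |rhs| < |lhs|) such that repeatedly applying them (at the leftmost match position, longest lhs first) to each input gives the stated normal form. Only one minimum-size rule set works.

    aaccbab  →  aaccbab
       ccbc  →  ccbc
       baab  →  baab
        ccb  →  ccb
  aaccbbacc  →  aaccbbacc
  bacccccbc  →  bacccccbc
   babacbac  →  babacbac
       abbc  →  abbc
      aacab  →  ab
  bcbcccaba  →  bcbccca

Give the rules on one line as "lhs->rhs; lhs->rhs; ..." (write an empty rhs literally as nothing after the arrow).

aca->; cab->c

  | aaccbab
  | ccbc
  | baab
  | ccb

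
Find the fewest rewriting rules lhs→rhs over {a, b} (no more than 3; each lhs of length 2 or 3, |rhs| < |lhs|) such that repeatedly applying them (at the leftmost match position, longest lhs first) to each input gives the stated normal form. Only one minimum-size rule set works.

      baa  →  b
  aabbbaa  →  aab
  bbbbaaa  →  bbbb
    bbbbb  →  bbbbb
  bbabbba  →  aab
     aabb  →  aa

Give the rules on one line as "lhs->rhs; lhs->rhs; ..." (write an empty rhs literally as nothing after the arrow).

  | baa => ba => b
  | aabbbaa => aabaa => aaba => aab
  | bbbbaaa => bbbbaa => bbbba => bbbb
  | bbbbb

abb->a; ba->b; bab->aa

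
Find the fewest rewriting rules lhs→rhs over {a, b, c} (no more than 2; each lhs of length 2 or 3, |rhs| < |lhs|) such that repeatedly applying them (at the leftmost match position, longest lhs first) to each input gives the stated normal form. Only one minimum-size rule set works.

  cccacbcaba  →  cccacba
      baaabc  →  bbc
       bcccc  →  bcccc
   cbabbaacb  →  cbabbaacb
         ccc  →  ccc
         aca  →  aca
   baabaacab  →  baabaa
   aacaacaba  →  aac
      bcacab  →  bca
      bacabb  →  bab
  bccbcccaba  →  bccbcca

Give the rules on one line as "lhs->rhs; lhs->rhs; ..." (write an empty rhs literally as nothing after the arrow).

aaa->; cab->

  | cccacbcaba => cccacba
  | baaabc => bbc
  | bcccc
  | cbabbaacb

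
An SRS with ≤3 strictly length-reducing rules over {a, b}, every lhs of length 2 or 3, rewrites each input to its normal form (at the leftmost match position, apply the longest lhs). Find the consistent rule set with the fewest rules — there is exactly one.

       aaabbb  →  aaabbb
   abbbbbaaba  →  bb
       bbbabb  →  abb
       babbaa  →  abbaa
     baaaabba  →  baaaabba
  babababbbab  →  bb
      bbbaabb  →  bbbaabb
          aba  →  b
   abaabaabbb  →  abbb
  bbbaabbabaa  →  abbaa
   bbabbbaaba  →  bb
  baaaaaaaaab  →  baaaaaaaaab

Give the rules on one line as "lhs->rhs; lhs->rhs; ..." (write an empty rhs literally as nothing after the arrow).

  | aaabbb
  | abbbbbaaba => abbbbbab => abbbbab => abbbab => abbab => abab => bb
  | bbbabb => bbabb => babb => abb
  | babbaa => abbaa

aba->b; bab->ab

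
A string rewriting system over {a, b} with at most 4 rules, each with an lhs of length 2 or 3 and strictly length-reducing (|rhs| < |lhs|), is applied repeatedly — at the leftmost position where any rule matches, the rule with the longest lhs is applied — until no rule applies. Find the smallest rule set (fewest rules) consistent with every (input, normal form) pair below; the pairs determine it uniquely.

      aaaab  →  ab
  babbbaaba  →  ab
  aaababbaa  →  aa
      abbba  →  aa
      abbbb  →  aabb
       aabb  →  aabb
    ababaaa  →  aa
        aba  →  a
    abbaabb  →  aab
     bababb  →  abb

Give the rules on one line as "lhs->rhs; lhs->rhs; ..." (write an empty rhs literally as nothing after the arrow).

  | aaaab => ab
  | babbbaaba => bbbbaaba => abbaaba => ababa => abba => ab
  | aaababbaa => babbaa => bbbaa => abaa => aa
  | abbba => aaba => aa

aaa->; ba->; bab->bb; bbb->ab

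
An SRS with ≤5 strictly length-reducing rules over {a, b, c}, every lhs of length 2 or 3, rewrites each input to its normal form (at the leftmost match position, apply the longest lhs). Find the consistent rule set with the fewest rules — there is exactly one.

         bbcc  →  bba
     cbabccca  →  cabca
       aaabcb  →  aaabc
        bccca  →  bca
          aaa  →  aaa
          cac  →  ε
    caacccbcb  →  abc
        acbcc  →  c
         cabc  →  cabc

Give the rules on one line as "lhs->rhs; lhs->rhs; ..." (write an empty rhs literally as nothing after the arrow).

  | bbcc => bba
  | cbabccca => cabccca => cabaca => cabca
  | aaabcb => aaabc
  | bccca => baca => bca

ac->c; cac->; cb->c; cc->a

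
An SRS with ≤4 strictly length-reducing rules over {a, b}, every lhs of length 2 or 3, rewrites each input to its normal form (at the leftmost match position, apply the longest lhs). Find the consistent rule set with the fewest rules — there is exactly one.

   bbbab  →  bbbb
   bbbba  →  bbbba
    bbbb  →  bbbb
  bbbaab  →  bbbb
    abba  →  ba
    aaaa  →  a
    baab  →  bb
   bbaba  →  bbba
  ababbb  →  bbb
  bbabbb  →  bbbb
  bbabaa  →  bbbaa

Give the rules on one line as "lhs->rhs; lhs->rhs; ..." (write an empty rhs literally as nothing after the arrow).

aaa->; ab->b; abb->b

  | bbbab => bbbb
  | bbbba
  | bbbb
  | bbbaab => bbbab => bbbb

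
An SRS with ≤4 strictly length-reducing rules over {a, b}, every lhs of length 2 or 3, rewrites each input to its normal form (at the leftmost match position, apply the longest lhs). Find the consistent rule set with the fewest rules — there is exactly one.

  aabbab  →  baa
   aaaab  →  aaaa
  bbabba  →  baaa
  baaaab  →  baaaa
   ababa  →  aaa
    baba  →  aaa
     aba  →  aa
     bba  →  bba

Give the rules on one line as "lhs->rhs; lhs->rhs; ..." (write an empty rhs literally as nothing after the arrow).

ab->a; abb->bb; bab->aa

  | aabbab => abbab => bbab => baa
  | aaaab => aaaa
  | bbabba => baaba => baaa
  | baaaab => baaaa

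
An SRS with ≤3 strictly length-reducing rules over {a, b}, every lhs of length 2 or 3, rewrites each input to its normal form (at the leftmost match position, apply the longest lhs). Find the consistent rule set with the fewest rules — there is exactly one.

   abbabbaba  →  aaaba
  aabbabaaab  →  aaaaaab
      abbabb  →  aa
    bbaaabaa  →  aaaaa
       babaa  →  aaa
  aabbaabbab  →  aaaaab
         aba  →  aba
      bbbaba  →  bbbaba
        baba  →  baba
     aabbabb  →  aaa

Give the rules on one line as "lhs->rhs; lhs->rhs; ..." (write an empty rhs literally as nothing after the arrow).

abb->a; baa->aa

  | abbabbaba => aabbaba => aaaba
  | aabbabaaab => aaabaaab => aaaaaab
  | abbabb => aabb => aa
  | bbaaabaa => baaabaa => aaabaa => aaaaa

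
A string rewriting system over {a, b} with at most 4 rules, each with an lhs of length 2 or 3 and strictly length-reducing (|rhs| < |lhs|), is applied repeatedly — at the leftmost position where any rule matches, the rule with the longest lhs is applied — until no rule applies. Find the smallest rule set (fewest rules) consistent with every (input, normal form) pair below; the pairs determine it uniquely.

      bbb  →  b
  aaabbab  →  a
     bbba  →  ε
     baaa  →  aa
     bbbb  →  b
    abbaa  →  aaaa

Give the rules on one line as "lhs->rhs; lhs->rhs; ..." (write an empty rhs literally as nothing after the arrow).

aab->a; abb->aa; ba->; bb->b

  | bbb => bb => b
  | aaabbab => aabab => aab => a
  | bbba => bba => ba => ε
  | baaa => aa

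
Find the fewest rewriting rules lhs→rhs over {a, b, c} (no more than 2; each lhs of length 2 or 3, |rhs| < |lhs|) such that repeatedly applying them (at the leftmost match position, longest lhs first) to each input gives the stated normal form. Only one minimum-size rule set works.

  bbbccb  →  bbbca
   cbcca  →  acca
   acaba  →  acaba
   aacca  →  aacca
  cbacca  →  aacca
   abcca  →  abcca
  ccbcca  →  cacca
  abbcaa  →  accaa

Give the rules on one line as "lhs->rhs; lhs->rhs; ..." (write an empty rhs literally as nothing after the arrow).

  | bbbccb => bbbca
  | cbcca => acca
  | acaba
  | aacca

abb->ac; cb->a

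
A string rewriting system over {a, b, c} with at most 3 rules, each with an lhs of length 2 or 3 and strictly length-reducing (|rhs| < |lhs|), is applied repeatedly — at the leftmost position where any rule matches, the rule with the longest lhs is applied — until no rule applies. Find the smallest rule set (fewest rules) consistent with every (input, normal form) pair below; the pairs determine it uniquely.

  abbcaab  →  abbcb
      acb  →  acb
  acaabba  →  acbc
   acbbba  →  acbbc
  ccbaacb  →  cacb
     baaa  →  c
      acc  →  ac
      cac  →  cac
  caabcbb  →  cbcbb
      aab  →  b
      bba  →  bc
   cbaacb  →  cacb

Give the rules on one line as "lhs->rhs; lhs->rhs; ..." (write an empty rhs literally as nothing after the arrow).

aa->; ba->c; cc->c

  | abbcaab => abbcb
  | acb
  | acaabba => acbba => acbc
  | acbbba => acbbc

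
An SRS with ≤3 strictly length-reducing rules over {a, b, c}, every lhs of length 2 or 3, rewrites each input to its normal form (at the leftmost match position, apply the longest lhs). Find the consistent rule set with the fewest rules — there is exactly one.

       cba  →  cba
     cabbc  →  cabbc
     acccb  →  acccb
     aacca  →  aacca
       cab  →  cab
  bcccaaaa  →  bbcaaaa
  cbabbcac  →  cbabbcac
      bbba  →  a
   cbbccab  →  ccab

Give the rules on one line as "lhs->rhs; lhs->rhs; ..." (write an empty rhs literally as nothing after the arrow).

bbb->; bcc->bb; cbb->

  | cba
  | cabbc
  | acccb
  | aacca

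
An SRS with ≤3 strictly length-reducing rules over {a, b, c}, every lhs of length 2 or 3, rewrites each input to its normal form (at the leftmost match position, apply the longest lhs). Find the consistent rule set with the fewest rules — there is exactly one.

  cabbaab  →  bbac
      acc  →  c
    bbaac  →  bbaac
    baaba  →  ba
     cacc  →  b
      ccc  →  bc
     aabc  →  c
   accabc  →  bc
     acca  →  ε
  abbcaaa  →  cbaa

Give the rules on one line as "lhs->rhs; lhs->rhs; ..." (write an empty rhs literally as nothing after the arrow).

ab->c; ca->; cc->b

  | cabbaab => bbaab => bbac
  | acc => ab => c
  | bbaac
  | baaba => baca => ba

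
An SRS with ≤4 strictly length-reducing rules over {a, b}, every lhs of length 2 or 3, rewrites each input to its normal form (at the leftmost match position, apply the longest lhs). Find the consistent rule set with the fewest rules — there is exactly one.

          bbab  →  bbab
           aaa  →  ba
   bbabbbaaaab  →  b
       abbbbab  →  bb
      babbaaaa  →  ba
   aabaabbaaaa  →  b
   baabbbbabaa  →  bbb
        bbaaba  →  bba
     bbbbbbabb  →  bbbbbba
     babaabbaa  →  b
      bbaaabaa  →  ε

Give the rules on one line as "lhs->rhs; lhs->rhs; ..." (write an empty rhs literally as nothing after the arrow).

aa->b; aba->a; abb->a; baa->

  | bbab
  | aaa => ba
  | bbabbbaaaab => bbabaaaab => bbaaaab => baab => b
  | abbbbab => abbab => aab => bb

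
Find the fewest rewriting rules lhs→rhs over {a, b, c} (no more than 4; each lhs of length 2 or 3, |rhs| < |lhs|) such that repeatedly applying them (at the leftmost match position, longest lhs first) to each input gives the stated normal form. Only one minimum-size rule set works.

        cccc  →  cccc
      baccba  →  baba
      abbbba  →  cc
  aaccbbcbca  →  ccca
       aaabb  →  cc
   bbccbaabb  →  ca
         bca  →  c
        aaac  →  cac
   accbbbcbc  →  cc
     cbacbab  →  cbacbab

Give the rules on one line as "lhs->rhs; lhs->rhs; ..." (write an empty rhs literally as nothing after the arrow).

  | cccc
  | baccba => baba
  | abbbba => aabba => cbba => caa => cc
  | aaccbbcbca => cccbbcbca => cccacbca => cccacaa => cccacc => ccca

aa->c; acc->a; bb->a; bc->a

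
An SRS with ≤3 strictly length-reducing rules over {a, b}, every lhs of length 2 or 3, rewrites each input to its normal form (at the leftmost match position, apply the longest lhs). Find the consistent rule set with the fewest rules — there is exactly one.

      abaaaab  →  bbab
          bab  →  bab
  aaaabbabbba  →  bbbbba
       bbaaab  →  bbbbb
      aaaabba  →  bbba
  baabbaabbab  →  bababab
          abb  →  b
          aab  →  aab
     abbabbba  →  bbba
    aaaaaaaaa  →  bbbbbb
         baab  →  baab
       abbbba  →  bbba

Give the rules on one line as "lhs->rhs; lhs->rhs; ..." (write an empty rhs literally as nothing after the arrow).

aaa->bb; abb->b

  | abaaaab => abbbab => bbab
  | bab
  | aaaabbabbba => bbabbabbba => bbbabbba => bbbbba
  | bbaaab => bbbbb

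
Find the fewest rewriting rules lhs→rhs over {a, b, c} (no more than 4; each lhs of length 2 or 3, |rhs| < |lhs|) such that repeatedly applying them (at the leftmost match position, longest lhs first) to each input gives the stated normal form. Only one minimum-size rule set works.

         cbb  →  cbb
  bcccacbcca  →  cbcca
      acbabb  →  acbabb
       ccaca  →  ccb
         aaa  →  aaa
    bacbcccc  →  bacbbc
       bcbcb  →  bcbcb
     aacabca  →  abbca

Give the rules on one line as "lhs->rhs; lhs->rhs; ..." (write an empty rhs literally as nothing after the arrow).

  | cbb
  | bcccacbcca => bbacbcca => cbcca
  | acbabb
  | ccaca => ccb

aca->b; bba->; ccc->b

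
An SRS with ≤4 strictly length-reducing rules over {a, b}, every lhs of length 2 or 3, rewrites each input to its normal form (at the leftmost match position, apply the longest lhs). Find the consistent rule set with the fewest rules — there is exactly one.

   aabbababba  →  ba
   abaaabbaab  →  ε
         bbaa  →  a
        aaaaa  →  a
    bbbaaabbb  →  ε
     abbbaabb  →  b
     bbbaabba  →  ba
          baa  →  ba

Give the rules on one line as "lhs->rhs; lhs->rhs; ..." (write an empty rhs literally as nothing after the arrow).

  | aabbababba => abbababba => bbababba => ababba => babba => bbba => ba
  | abaaabbaab => baaabbaab => baabbaab => babbaab => bbbaab => baab => bab => bb => ε
  | bbaa => aa => a
  | aaaaa => aaaa => aaa => aa => a

aa->a; ab->b; bb->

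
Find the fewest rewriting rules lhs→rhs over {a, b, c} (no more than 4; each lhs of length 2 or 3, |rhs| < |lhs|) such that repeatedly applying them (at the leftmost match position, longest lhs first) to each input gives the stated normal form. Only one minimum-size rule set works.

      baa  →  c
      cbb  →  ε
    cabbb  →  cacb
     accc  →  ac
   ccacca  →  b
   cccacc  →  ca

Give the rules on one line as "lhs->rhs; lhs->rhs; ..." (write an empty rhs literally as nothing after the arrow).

aa->b; bb->c; cc->

  | baa => bb => c
  | cbb => cc => ε
  | cabbb => cacb
  | accc => ac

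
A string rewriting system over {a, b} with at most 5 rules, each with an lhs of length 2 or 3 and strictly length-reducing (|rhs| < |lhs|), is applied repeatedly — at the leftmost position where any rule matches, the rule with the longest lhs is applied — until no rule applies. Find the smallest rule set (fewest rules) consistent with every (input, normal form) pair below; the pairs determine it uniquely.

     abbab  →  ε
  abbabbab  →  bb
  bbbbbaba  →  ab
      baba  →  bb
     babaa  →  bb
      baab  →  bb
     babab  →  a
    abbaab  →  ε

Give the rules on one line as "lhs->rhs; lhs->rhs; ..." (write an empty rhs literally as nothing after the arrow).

  | abbab => abbb => aa => ε
  | abbabbab => abbbbab => aabab => bab => bb
  | bbbbbaba => abbaba => abbba => aaa => ab
  | baba => bba => bb

aa->; aaa->ab; ba->b; bbb->a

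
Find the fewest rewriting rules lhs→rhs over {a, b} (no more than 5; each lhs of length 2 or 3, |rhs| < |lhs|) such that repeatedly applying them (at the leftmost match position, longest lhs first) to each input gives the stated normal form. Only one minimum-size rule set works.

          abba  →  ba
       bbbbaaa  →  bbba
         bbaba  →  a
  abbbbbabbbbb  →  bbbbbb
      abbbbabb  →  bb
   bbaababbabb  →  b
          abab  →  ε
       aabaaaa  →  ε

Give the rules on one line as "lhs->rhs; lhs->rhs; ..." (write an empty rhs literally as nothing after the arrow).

aa->; ab->; baa->; bab->aa

  | abba => ba
  | bbbbaaa => bbba
  | bbaba => baaa => a
  | abbbbbabbbbb => bbbbabbbbb => bbbaabbbb => bbbbbb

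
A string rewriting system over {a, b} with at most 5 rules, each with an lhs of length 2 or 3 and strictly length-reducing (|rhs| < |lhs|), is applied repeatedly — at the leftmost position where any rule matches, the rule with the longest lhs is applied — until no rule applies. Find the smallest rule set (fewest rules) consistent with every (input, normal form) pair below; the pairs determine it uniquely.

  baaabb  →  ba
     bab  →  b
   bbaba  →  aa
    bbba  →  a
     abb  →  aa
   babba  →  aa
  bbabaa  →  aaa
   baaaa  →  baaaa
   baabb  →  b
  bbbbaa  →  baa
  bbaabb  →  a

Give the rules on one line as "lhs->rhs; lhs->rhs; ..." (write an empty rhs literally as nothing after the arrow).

  | baaabb => baab => ba
  | bab => b
  | bbaba => aaba => aa
  | bbba => a

aab->a; bab->b; bb->a; bbb->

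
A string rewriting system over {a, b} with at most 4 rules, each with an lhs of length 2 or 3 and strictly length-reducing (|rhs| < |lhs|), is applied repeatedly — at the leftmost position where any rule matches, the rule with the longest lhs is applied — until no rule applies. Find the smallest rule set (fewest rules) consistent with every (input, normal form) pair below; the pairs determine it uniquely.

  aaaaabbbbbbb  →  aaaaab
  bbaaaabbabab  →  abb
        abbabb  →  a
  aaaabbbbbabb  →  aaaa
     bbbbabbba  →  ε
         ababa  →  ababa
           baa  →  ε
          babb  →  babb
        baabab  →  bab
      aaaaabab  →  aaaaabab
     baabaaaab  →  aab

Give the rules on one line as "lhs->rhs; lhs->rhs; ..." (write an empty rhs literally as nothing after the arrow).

baa->; bba->b; bbb->

  | aaaaabbbbbbb => aaaaabbbb => aaaaab
  | bbaaaabbabab => baaabbabab => abbabab => abbab => abb
  | abbabb => abbb => a
  | aaaabbbbbabb => aaaabbabb => aaaabbb => aaaa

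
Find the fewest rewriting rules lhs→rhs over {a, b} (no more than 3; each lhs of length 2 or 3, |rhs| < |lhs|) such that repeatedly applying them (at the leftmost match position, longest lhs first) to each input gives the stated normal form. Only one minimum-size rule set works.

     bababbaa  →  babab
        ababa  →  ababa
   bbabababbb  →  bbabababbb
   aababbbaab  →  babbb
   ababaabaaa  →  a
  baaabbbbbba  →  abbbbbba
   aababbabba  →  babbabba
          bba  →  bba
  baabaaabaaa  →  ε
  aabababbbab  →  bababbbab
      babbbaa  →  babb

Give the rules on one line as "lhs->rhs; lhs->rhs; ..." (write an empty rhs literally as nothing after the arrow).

  | bababbaa => babab
  | ababa
  | bbabababbb
  | aababbbaab => babbbaab => babbb

aa->; baa->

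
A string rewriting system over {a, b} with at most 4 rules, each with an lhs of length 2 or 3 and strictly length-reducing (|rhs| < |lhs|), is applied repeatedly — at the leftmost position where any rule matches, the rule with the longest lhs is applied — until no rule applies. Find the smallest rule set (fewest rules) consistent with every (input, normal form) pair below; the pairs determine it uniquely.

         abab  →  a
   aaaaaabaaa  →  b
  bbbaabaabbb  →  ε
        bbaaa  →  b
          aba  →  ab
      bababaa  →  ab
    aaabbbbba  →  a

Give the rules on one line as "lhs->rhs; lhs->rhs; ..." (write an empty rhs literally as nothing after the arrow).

aa->b; ba->b; bb->

  | abab => abb => a
  | aaaaaabaaa => baaaabaaa => baaabaaa => baabaaa => babaaa => bbaaa => aaa => ba => b
  | bbbaabaabbb => baabaabbb => babaabbb => bbaabbb => aabbb => bbbb => bb => ε
  | bbaaa => aaa => ba => b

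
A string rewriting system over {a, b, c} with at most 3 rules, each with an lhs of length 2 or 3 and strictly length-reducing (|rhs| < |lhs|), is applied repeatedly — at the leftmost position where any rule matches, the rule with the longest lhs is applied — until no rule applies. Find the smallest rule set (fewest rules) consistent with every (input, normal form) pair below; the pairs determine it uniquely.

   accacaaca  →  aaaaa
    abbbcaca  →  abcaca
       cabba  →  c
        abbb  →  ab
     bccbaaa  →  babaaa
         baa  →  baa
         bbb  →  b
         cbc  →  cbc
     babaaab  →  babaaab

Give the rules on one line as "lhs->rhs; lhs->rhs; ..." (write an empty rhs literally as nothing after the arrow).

  | accacaaca => aaacaaca => aaacca => aaaaa
  | abbbcaca => abcaca
  | cabba => caa => c
  | abbb => ab

bb->; caa->c; cc->a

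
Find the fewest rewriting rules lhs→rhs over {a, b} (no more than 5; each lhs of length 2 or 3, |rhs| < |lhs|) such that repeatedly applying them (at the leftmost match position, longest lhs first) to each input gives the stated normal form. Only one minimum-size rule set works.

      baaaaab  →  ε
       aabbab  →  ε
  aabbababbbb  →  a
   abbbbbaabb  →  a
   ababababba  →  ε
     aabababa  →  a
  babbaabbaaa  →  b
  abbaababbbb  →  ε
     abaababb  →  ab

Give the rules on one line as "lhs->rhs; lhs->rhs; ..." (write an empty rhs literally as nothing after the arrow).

aa->b; bab->; bb->; bba->

  | baaaaab => bbaaab => aab => bb => ε
  | aabbab => bbbab => bab => ε
  | aabbababbbb => bbbababbbb => bababbbb => abbbb => abb => a
  | abbbbbaabb => abbbaabb => abaabb => abbbb => abb => a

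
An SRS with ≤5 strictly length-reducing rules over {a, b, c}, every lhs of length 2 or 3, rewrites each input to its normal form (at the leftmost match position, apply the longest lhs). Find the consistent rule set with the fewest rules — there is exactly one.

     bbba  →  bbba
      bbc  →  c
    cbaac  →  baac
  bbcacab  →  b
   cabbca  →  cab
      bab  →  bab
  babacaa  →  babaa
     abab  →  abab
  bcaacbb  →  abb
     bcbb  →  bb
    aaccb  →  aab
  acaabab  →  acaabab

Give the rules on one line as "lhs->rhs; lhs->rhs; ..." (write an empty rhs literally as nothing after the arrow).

  | bbba
  | bbc => bc => c
  | cbaac => baac
  | bbcacab => bcab => b

bac->b; bc->c; bca->; cb->b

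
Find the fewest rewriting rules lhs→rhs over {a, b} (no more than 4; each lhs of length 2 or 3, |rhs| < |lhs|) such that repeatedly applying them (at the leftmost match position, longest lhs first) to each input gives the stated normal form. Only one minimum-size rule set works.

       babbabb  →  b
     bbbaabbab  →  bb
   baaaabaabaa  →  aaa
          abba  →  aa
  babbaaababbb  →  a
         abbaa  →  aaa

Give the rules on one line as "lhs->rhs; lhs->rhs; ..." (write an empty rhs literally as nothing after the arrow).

  | babbabb => babb => b
  | bbbaabbab => bbbabbab => bbbab => bb
  | baaaabaabaa => baaabaabaa => baabaabaa => babaabaa => aabaa => abaa => aaa
  | abba => aba => aa

aab->ab; ab->a; bab->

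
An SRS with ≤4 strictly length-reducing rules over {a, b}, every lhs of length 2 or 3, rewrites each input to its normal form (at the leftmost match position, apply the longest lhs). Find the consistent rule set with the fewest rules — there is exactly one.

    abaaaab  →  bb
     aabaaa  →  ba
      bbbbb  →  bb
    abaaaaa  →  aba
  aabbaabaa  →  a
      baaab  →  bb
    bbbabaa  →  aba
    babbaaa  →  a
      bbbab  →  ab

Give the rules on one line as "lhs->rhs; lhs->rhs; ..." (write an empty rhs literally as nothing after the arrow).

aa->a; aab->b; abb->bb; bbb->

  | abaaaab => abaaab => abaab => abb => bb
  | aabaaa => baaa => baa => ba
  | bbbbb => bb
  | abaaaaa => abaaaa => abaaa => abaa => aba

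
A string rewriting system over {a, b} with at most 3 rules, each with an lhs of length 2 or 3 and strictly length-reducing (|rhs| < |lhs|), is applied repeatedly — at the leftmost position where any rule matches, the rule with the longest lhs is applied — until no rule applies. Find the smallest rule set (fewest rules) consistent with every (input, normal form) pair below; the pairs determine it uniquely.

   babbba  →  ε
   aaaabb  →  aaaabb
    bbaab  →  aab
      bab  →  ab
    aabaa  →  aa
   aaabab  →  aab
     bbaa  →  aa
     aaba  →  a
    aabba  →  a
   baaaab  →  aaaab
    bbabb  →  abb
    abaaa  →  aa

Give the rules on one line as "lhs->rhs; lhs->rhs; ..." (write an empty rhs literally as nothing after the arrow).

  | babbba => abbba => abba => aba => ε
  | aaaabb
  | bbaab => baab => aab
  | bab => ab

aba->; ba->a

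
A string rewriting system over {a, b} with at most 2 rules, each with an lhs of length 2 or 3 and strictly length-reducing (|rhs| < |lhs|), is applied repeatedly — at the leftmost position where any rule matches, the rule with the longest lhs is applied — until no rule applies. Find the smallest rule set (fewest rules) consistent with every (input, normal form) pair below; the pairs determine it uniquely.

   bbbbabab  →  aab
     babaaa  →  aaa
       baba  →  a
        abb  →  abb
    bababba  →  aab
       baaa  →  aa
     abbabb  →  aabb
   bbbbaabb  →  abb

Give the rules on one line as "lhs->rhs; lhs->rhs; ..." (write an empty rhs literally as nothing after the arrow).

  | bbbbabab => bbbabab => bbabab => babab => abab => aab
  | babaaa => abaaa => aaa
  | baba => aba => a
  | abb

ba->; bab->ab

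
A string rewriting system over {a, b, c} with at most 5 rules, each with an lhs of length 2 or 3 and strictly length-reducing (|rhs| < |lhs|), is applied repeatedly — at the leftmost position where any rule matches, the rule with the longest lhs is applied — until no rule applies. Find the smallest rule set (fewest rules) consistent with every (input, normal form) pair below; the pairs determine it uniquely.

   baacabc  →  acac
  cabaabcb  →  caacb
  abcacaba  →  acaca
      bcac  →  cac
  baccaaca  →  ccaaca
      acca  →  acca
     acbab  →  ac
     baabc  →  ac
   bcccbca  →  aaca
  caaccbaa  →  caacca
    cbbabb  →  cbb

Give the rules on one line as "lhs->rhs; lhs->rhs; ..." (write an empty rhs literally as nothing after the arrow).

  | baacabc => acabc => acac
  | cabaabcb => caabcb => caacb
  | abcacaba => acacaba => acaca
  | bcac => cac

ba->; bab->; bc->c; ccc->aa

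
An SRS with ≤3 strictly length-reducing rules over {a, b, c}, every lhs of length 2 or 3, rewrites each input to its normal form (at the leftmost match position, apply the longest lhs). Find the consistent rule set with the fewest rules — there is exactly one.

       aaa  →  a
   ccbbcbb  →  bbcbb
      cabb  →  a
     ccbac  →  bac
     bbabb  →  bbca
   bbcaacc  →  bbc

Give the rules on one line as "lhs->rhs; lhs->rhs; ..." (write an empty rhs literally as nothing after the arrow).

aa->; abb->ca; cc->

  | aaa => a
  | ccbbcbb => bbcbb
  | cabb => cca => a
  | ccbac => bac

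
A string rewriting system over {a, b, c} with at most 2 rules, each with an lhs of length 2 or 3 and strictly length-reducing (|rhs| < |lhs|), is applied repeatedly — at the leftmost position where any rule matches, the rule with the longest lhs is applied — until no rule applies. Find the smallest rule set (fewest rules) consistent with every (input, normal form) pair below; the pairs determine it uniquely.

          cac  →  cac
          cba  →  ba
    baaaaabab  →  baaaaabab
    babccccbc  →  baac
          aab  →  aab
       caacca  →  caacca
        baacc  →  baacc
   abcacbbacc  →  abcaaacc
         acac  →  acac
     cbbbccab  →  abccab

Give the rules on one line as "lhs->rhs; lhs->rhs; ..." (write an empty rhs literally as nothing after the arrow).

bb->a; cb->b

  | cac
  | cba => ba
  | baaaaabab
  | babccccbc => babcccbc => babccbc => babcbc => babbc => baac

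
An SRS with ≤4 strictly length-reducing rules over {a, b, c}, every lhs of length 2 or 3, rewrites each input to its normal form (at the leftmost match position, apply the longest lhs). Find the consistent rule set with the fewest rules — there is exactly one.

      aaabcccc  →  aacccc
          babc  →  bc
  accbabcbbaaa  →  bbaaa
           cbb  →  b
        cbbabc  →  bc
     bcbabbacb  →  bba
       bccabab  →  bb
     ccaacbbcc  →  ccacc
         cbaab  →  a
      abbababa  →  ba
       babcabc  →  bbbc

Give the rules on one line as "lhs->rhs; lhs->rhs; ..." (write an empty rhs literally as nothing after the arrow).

ab->; cab->bb; cb->

  | aaabcccc => aacccc
  | babc => bc
  | accbabcbbaaa => acabcbbaaa => abbcbbaaa => bcbbaaa => bbaaa
  | cbb => b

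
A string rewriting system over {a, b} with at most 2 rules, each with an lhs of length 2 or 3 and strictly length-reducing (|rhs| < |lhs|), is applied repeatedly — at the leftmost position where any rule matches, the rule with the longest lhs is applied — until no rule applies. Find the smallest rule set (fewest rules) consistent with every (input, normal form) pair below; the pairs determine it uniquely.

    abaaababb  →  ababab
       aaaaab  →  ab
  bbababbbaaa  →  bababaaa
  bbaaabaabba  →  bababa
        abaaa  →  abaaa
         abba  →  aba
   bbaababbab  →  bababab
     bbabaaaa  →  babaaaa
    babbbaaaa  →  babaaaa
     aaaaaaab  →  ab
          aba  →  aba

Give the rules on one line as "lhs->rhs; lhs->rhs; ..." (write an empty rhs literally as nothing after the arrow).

aab->ab; bb->b

  | abaaababb => abaababb => abababb => ababab
  | aaaaab => aaaab => aaab => aab => ab
  | bbababbbaaa => bababbbaaa => bababbaaa => bababaaa
  | bbaaabaabba => baaabaabba => baabaabba => babaabba => bababba => bababa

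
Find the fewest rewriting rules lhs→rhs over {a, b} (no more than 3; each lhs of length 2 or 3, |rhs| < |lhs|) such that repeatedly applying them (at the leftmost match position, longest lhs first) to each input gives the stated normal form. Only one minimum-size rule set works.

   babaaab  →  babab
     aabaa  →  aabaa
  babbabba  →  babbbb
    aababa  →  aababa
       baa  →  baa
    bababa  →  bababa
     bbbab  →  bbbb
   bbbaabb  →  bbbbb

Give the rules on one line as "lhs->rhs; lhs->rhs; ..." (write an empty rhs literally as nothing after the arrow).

aaa->a; bba->bb

  | babaaab => babab
  | aabaa
  | babbabba => babbbba => babbbb
  | aababa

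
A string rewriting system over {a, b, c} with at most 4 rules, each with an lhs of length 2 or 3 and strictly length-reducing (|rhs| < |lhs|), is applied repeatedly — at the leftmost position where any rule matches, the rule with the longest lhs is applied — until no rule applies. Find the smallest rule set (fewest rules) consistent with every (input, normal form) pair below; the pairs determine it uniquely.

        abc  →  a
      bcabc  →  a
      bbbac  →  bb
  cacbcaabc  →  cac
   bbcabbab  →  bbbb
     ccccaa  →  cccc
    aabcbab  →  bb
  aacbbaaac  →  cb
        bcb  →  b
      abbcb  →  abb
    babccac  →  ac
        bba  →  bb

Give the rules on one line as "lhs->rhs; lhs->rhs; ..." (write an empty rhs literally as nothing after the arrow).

aa->; ba->b; bc->

  | abc => a
  | bcabc => abc => a
  | bbbac => bbbc => bb
  | cacbcaabc => cacaabc => cacbc => cac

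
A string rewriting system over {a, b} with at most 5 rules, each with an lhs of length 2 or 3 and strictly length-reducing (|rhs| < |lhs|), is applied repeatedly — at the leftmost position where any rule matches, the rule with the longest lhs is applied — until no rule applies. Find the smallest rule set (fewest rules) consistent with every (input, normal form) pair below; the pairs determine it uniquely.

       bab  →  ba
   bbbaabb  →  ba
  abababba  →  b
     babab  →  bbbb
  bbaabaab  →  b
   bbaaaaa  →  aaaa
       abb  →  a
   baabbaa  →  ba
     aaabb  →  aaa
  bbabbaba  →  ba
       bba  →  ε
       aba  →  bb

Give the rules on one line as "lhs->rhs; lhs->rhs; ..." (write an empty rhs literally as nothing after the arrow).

ab->a; aba->bb; baa->b; bba->

  | bab => ba
  | bbbaabb => babb => bab => ba
  | abababba => bbbabba => bbba => b
  | babab => bbbb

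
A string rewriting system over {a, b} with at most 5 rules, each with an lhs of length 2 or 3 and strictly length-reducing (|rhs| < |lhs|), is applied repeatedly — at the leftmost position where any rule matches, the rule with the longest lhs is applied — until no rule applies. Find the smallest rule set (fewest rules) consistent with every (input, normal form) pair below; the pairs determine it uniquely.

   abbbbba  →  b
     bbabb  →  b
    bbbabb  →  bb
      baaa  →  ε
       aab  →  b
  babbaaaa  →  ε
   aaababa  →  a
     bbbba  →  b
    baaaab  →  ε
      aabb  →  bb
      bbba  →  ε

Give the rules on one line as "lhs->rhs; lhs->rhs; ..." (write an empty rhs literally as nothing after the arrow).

  | abbbbba => bbbba => bba => b
  | bbabb => bbb => b
  | bbbabb => babb => bb
  | baaa => aa => ε

aa->; ab->; ba->; bbb->b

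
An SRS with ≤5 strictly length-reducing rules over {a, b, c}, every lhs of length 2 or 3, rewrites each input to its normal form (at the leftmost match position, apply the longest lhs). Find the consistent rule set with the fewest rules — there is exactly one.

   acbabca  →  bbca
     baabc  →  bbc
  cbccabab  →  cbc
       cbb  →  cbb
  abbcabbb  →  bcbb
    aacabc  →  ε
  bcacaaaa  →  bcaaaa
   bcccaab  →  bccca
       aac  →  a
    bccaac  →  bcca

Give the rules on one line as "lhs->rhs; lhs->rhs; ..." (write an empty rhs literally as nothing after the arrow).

ab->; ac->; ba->b; cab->ac

  | acbabca => babca => bbca
  | baabc => babc => bbc
  | cbccabab => cbcacab => cbcab => cbac => cbc
  | cbb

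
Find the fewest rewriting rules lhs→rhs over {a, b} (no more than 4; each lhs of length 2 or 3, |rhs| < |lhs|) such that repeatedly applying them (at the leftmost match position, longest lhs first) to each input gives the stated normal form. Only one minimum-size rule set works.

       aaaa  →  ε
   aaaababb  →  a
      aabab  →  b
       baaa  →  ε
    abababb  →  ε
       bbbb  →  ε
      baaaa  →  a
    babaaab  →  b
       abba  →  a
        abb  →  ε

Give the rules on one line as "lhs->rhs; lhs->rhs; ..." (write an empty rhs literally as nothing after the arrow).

aa->; ba->; bb->a

  | aaaa => aa => ε
  | aaaababb => aababb => babb => bb => a
  | aabab => bab => b
  | baaa => aa => ε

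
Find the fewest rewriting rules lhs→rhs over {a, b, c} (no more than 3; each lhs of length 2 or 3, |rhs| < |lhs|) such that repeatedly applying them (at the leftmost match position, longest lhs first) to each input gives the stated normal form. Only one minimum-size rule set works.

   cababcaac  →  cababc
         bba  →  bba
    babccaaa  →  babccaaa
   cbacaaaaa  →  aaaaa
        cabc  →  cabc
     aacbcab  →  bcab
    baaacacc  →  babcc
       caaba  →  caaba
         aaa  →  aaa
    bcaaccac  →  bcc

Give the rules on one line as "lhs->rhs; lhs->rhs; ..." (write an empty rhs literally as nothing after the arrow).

aac->bc; ac->; cb->

  | cababcaac => cababcbc => cababc
  | bba
  | babccaaa
  | cbacaaaaa => acaaaaa => aaaaa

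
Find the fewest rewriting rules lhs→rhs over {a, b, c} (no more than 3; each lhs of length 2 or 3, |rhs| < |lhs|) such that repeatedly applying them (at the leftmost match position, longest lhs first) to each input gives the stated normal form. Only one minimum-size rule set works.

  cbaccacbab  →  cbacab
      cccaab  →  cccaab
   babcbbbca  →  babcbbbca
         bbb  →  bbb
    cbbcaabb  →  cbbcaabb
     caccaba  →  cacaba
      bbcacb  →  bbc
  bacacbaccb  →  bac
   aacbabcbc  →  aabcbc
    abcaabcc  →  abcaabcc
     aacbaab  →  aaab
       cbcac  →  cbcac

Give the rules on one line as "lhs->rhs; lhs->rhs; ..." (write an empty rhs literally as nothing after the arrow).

  | cbaccacbab => cbacacbab => cbacab
  | cccaab
  | babcbbbca
  | bbb

acb->; acc->ac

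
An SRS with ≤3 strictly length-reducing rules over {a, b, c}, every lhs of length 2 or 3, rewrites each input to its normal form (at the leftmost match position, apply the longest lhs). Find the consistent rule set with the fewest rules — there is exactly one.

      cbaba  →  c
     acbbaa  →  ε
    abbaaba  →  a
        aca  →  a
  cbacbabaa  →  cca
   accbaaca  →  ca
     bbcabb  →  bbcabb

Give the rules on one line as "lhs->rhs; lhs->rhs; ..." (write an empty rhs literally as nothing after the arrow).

ac->; ba->

  | cbaba => cba => c
  | acbbaa => bbaa => ba => ε
  | abbaaba => ababa => aba => a
  | aca => a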